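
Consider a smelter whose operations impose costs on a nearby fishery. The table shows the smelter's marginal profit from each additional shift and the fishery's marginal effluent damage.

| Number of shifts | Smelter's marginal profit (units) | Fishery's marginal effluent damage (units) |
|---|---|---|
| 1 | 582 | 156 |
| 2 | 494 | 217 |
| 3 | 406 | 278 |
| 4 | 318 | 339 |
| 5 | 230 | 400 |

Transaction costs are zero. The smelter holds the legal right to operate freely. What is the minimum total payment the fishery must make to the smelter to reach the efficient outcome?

548

Left alone the smelter would choose level 5 (marginal profit stays positive).
Efficient level: k* = 3 (marginal profit ≥ marginal effluent damage through 3).
The fishery must at least cover the smelter's forgone profit from cutting 5→3: 318 + 230 = 548.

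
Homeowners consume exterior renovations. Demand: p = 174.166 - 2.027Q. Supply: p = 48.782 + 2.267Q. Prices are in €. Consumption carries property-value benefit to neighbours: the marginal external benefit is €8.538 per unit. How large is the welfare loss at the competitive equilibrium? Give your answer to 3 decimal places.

Market equilibrium (private): 48.782 + 2.267Q = 174.166 - 2.027Q → Q_m = 29.1998.
Social marginal benefit = demand + MEB = 182.704 - 2.027Q.
Set SMB = MC: 182.704 - 2.027Q = 48.782 + 2.267Q → Q* = 31.1882.
The welfare-loss triangle has base |Q_m − Q*| and height MEB(Q_m) (the vertical gap between SMB and MC is zero at Q* and MEB at Q_m).
DWL = ½ × 1.9884 × 8.5380 = 8.4885.

DWL = €8.488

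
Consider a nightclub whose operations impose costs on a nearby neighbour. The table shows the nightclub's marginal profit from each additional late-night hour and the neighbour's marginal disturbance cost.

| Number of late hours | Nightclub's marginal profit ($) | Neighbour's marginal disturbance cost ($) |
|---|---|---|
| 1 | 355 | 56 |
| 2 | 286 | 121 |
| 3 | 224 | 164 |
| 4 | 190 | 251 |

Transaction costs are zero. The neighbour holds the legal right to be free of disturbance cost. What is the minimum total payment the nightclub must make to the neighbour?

Efficient level: marginal profit ≥ marginal disturbance cost through level 3, so k* = 3.
With the neighbour holding the right, the nightclub must at least compensate total damage at k*: 56 + 121 + 164 = 341.

$341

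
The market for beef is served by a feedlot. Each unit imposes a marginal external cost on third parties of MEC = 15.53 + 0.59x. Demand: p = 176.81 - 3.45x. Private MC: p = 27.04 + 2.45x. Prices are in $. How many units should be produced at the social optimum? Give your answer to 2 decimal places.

Social marginal cost = private MC + MEC = 42.57 + 3.04x.
Set SMC = demand: 42.57 + 3.04x = 176.81 - 3.45x → x* = 20.6841.

x* = 20.68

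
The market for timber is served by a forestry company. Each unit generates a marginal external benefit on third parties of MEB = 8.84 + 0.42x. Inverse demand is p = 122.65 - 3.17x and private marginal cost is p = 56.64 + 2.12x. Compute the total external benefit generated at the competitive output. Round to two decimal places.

143.01

Market equilibrium (private): 56.64 + 2.12x = 122.65 - 3.17x → x_m = 12.4783.
Total external benefit = ∫₀^{x_m} (8.84 + 0.42x) dx = 8.84×12.4783 + ½×0.42×12.4783² = 143.0068.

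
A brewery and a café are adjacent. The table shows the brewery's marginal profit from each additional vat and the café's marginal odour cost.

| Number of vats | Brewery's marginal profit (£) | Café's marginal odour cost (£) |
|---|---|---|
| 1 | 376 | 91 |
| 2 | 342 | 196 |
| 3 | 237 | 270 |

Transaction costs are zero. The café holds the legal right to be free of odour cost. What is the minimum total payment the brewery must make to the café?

Efficient level: marginal profit ≥ marginal odour cost through level 2, so k* = 2.
With the café holding the right, the brewery must at least compensate total damage at k*: 91 + 196 = 287.

£287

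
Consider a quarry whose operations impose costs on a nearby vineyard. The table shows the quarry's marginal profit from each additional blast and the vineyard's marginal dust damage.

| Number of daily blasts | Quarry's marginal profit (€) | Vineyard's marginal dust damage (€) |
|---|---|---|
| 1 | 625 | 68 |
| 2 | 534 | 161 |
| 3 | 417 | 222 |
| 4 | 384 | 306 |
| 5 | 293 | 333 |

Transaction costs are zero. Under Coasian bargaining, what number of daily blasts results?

4

Bargaining reaches the level where marginal profit last exceeds marginal dust damage.
That holds through level 4 (384 ≥ 306) but not at 5 (293 < 333).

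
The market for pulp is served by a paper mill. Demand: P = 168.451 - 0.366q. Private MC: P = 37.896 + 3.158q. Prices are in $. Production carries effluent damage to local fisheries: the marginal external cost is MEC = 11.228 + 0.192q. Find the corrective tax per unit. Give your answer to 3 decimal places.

Social marginal cost = private MC + MEC = 49.124 + 3.350q.
Set SMC = demand: 49.124 + 3.350q = 168.451 - 0.366q → q* = 32.1117.
The Pigouvian tax equals MEC at q*: 11.228 + 0.192×32.1117 = 17.3934.

tax = $17.393 per unit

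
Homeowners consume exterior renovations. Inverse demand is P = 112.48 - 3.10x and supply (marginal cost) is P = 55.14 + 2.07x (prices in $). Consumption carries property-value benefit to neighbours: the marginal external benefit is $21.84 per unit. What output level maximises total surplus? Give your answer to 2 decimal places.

Social marginal benefit = demand + MEB = 134.32 - 3.10x.
Set SMB = MC: 134.32 - 3.10x = 55.14 + 2.07x → x* = 15.3153.

x* = 15.32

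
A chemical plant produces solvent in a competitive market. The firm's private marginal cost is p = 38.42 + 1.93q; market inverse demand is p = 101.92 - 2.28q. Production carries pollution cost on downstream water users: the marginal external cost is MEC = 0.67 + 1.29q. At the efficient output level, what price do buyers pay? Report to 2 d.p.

Social marginal cost = private MC + MEC = 39.09 + 3.22q.
Set SMC = demand: 39.09 + 3.22q = 101.92 - 2.28q → q* = 11.4236.
Consumer price on the demand curve at q*: 101.92 − 2.28×11.4236 = 75.8742.

P = 75.87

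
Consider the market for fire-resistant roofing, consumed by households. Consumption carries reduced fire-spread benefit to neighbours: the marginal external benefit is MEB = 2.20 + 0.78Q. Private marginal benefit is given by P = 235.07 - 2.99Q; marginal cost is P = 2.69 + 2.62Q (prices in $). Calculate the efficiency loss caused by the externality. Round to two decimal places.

DWL = $123.28

Market equilibrium (private): 2.69 + 2.62Q = 235.07 - 2.99Q → Q_m = 41.4225.
Social marginal benefit = demand + MEB = 237.27 - 2.21Q.
Set SMB = MC: 237.27 - 2.21Q = 2.69 + 2.62Q → Q* = 48.5673.
Height of the DWL triangle at Q_m is SMB(Q_m) − MC(Q_m) = MEB(Q_m) = 34.5095.
DWL = ½ × 7.1448 × 34.5095 = 123.2817.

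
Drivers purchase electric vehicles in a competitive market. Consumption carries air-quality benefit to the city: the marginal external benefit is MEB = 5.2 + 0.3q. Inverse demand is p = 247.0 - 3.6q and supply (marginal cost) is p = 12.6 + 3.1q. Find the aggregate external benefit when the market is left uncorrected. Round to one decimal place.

Market equilibrium (private): 12.6 + 3.1q = 247.0 - 3.6q → q_m = 34.9851.
Total external benefit = ∫₀^{q_m} (5.2 + 0.3q) dq = 5.2×34.9851 + ½×0.3×34.9851² = 365.5161.

365.5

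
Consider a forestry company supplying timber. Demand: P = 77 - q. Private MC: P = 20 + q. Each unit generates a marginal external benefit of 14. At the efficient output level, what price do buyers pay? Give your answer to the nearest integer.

P = 42

Social marginal cost = private MC − MEB = 6 + q.
Set SMC = demand: 6 + q = 77 - q → q* = 35.5000.
Consumer price on the demand curve at q*: 77 − 1×35.5000 = 41.5000.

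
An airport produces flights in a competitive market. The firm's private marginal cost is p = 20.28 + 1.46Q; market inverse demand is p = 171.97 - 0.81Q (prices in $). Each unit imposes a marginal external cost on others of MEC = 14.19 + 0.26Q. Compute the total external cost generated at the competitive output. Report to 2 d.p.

Market equilibrium (private): 20.28 + 1.46Q = 171.97 - 0.81Q → Q_m = 66.8238.
Total external cost = ∫₀^{Q_m} (14.19 + 0.26Q) dQ = 14.19×66.8238 + ½×0.26×66.8238² = 1528.7344.

$1528.73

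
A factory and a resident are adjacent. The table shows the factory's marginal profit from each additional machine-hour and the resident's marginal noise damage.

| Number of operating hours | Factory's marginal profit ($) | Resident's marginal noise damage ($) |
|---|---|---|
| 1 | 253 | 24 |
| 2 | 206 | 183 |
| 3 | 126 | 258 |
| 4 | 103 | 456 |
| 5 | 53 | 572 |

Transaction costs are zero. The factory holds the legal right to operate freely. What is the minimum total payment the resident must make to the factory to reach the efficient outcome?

$282

Left alone the factory would choose level 5 (marginal profit stays positive).
Efficient level: k* = 2 (marginal profit ≥ marginal noise damage through 2).
The resident must at least cover the factory's forgone profit from cutting 5→2: 126 + 103 + 53 = 282.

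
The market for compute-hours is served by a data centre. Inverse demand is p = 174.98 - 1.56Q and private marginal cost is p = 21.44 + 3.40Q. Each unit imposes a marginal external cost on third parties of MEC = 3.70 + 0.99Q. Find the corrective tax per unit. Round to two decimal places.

Social marginal cost = private MC + MEC = 25.14 + 4.39Q.
Set SMC = demand: 25.14 + 4.39Q = 174.98 - 1.56Q → Q* = 25.1832.
The Pigouvian tax equals MEC at Q*: 3.70 + 0.99×25.1832 = 28.6314.

tax = 28.63 per unit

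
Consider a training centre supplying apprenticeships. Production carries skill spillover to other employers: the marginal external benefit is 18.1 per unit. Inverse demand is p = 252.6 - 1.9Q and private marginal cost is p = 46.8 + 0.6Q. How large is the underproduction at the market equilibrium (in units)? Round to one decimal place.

Market equilibrium (private): 46.8 + 0.6Q = 252.6 - 1.9Q → Q_m = 82.3200.
Social marginal cost = private MC − MEB = 28.7 + 0.6Q.
Set SMC = demand: 28.7 + 0.6Q = 252.6 - 1.9Q → Q* = 89.5600.
Gap = |82.3200 − 89.5600| = 7.2400.

7.2 units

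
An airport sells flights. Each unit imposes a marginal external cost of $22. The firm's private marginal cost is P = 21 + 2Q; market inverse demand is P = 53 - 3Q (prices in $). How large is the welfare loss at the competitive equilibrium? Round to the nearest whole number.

Market equilibrium (private): 21 + 2Q = 53 - 3Q → Q_m = 6.4000.
Social marginal cost = private MC + MEC = 43 + 2Q.
Set SMC = demand: 43 + 2Q = 53 - 3Q → Q* = 2.0000.
Between Q* and Q_m the wedge SMC − demand runs linearly from 0 to MEC(Q_m), so the loss is a triangle.
DWL = ½ × 4.4000 × 22.0000 = 48.4000.

DWL = $48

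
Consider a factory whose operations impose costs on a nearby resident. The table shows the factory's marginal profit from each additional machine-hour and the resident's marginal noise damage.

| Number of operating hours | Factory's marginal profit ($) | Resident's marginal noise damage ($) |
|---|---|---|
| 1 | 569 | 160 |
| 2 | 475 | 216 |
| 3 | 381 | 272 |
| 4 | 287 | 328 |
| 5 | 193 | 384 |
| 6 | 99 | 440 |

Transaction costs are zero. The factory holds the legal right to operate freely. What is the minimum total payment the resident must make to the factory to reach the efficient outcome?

Left alone the factory would choose level 6 (marginal profit stays positive).
Efficient level: k* = 3 (marginal profit ≥ marginal noise damage through 3).
The resident must at least cover the factory's forgone profit from cutting 6→3: 287 + 193 + 99 = 579.

$579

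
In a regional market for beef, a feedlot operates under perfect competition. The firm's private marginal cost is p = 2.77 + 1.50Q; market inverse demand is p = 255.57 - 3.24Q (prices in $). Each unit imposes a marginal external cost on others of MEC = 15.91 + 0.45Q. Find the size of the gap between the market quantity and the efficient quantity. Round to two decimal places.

Market equilibrium (private): 2.77 + 1.50Q = 255.57 - 3.24Q → Q_m = 53.3333.
Social marginal cost = private MC + MEC = 18.68 + 1.95Q.
Set SMC = demand: 18.68 + 1.95Q = 255.57 - 3.24Q → Q* = 45.6435.
Gap = |53.3333 − 45.6435| = 7.6898.

7.69 units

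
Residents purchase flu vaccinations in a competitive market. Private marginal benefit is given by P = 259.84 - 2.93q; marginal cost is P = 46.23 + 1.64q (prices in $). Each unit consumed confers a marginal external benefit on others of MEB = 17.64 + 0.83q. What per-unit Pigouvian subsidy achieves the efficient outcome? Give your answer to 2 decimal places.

subsidy = $68.96 per unit

Social marginal benefit = demand + MEB = 277.48 - 2.10q.
Set SMB = MC: 277.48 - 2.10q = 46.23 + 1.64q → q* = 61.8316.
The Pigouvian subsidy equals MEB at q*: 17.64 + 0.83×61.8316 = 68.9602.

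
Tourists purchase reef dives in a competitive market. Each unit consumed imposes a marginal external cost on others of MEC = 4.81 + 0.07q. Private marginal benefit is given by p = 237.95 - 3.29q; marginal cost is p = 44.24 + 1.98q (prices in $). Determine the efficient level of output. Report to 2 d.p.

Social marginal benefit = demand − MEC = 233.14 - 3.36q.
Set SMB = MC: 233.14 - 3.36q = 44.24 + 1.98q → q* = 35.3745.

q* = 35.37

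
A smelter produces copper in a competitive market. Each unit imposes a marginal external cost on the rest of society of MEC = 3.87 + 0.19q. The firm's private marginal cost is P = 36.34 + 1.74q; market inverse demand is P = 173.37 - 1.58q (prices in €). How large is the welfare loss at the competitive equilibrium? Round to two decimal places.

DWL = €19.54

Market equilibrium (private): 36.34 + 1.74q = 173.37 - 1.58q → q_m = 41.2741.
Social marginal cost = private MC + MEC = 40.21 + 1.93q.
Set SMC = demand: 40.21 + 1.93q = 173.37 - 1.58q → q* = 37.9373.
Between q* and q_m the wedge SMC − demand runs linearly from 0 to MEC(q_m), so the loss is a triangle.
DWL = ½ × 3.3368 × 11.7121 = 19.5405.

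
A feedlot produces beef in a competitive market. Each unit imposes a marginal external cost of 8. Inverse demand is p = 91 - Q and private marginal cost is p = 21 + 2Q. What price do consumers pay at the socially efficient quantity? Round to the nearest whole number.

P = 70

Social marginal cost = private MC + MEC = 29 + 2Q.
Set SMC = demand: 29 + 2Q = 91 - Q → Q* = 20.6667.
Consumer price on the demand curve at Q*: 91 − 1×20.6667 = 70.3333.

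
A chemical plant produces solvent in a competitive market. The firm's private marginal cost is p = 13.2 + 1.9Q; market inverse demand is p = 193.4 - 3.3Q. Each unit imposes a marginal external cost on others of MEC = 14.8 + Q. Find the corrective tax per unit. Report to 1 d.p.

tax = 41.5 per unit

Social marginal cost = private MC + MEC = 28.0 + 2.9Q.
Set SMC = demand: 28.0 + 2.9Q = 193.4 - 3.3Q → Q* = 26.6774.
The Pigouvian tax equals MEC at Q*: 14.8 + 1.0×26.6774 = 41.4774.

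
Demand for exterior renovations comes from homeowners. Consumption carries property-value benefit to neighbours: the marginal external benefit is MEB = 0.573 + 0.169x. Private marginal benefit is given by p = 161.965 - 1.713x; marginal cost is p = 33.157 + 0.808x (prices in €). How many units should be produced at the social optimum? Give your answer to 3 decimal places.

Social marginal benefit = demand + MEB = 162.538 - 1.544x.
Set SMB = MC: 162.538 - 1.544x = 33.157 + 0.808x → x* = 55.0089.

x* = 55.009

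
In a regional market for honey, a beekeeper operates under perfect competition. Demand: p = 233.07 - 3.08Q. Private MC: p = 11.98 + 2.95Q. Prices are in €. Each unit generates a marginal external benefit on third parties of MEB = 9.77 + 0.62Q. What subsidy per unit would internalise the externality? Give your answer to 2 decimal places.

subsidy = €36.23 per unit

Social marginal cost = private MC − MEB = 2.21 + 2.33Q.
Set SMC = demand: 2.21 + 2.33Q = 233.07 - 3.08Q → Q* = 42.6728.
The Pigouvian subsidy equals MEB at Q*: 9.77 + 0.62×42.6728 = 36.2271.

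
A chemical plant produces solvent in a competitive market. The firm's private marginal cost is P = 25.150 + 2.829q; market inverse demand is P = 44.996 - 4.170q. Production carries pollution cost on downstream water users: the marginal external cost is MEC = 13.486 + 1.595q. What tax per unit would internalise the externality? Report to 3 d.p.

tax = 14.666 per unit

Social marginal cost = private MC + MEC = 38.636 + 4.424q.
Set SMC = demand: 38.636 + 4.424q = 44.996 - 4.170q → q* = 0.7401.
The Pigouvian tax equals MEC at q*: 13.486 + 1.595×0.7401 = 14.6665.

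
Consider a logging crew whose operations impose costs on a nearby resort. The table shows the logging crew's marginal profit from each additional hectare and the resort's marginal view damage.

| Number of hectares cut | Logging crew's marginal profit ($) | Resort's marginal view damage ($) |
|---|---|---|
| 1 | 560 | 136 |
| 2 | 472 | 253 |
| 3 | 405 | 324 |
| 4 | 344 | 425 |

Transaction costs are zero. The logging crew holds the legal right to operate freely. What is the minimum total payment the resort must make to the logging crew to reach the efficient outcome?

Left alone the logging crew would choose level 4 (marginal profit stays positive).
Efficient level: k* = 3 (marginal profit ≥ marginal view damage through 3).
The resort must at least cover the logging crew's forgone profit from cutting 4→3: 344 = 344.

$344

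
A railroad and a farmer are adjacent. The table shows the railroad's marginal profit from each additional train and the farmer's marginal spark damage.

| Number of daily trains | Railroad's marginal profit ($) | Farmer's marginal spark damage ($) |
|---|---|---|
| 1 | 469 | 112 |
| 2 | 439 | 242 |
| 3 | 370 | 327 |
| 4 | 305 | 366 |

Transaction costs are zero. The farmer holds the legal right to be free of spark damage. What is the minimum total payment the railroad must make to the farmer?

$681

Efficient level: marginal profit ≥ marginal spark damage through level 3, so k* = 3.
With the farmer holding the right, the railroad must at least compensate total damage at k*: 112 + 242 + 327 = 681.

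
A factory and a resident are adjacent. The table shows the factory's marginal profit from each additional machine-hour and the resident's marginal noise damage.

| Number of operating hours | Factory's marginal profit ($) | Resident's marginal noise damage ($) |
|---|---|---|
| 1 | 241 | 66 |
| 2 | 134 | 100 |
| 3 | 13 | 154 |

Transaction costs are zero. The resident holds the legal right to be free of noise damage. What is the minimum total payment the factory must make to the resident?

Efficient level: marginal profit ≥ marginal noise damage through level 2, so k* = 2.
With the resident holding the right, the factory must at least compensate total damage at k*: 66 + 100 = 166.

$166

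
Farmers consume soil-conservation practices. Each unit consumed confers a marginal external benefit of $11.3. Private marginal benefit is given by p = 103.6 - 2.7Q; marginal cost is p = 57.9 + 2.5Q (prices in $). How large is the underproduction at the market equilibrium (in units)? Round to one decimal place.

Market equilibrium (private): 57.9 + 2.5Q = 103.6 - 2.7Q → Q_m = 8.7885.
Social marginal benefit = demand + MEB = 114.9 - 2.7Q.
Set SMB = MC: 114.9 - 2.7Q = 57.9 + 2.5Q → Q* = 10.9615.
Gap = |8.7885 − 10.9615| = 2.1730.

2.2 units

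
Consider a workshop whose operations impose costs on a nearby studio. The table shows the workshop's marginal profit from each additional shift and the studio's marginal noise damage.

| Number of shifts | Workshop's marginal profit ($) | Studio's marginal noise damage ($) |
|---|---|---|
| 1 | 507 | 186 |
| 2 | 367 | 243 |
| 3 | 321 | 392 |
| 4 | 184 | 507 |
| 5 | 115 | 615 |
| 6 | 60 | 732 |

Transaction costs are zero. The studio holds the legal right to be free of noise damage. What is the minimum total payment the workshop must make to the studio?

Efficient level: marginal profit ≥ marginal noise damage through level 2, so k* = 2.
With the studio holding the right, the workshop must at least compensate total damage at k*: 186 + 243 = 429.

$429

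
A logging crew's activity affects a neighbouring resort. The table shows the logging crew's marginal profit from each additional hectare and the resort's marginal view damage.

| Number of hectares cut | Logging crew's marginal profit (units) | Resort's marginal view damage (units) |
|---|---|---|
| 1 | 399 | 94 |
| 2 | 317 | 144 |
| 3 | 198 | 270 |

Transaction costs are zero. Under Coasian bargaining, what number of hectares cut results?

Bargaining reaches the level where marginal profit last exceeds marginal view damage.
That holds through level 2 (317 ≥ 144) but not at 3 (198 < 270).

2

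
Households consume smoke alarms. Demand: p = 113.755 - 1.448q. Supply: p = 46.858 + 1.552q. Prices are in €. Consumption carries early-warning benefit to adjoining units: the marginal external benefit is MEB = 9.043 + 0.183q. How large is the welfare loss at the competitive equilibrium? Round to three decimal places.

Market equilibrium (private): 46.858 + 1.552q = 113.755 - 1.448q → q_m = 22.2990.
Social marginal benefit = demand + MEB = 122.798 - 1.265q.
Set SMB = MC: 122.798 - 1.265q = 46.858 + 1.552q → q* = 26.9578.
Between q* and q_m the wedge SMB − MC runs linearly from 0 to MEB(q_m), so the loss is a triangle.
DWL = ½ × 4.6588 × 13.1237 = 30.5703.

DWL = €30.570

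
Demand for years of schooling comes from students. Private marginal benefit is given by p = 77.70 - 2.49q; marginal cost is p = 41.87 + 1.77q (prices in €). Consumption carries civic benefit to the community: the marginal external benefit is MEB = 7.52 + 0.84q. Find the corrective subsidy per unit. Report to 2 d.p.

Social marginal benefit = demand + MEB = 85.22 - 1.65q.
Set SMB = MC: 85.22 - 1.65q = 41.87 + 1.77q → q* = 12.6754.
The Pigouvian subsidy equals MEB at q*: 7.52 + 0.84×12.6754 = 18.1673.

subsidy = €18.17 per unit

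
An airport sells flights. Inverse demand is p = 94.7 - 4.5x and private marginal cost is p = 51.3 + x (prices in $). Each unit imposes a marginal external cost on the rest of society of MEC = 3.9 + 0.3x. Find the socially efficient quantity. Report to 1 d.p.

Social marginal cost = private MC + MEC = 55.2 + 1.3x.
Set SMC = demand: 55.2 + 1.3x = 94.7 - 4.5x → x* = 6.8103.

x* = 6.8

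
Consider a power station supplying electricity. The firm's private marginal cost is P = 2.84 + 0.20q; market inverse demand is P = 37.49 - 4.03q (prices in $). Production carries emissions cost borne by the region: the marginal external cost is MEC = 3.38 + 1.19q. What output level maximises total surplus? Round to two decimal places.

Social marginal cost = private MC + MEC = 6.22 + 1.39q.
Set SMC = demand: 6.22 + 1.39q = 37.49 - 4.03q → q* = 5.7694.

q* = 5.77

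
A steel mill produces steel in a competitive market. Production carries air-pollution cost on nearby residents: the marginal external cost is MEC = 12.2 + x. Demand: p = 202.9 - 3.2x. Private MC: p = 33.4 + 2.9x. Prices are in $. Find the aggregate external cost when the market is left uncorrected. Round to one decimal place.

Market equilibrium (private): 33.4 + 2.9x = 202.9 - 3.2x → x_m = 27.7869.
Total external cost = ∫₀^{x_m} (12.2 + 1.0x) dx = 12.2×27.7869 + ½×1.0×27.7869² = 725.0561.

$725.1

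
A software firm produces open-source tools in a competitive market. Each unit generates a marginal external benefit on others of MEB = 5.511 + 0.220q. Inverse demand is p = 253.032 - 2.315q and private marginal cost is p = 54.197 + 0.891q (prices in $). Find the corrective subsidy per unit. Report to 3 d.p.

subsidy = $20.567 per unit

Social marginal cost = private MC − MEB = 48.686 + 0.671q.
Set SMC = demand: 48.686 + 0.671q = 253.032 - 2.315q → q* = 68.4347.
The Pigouvian subsidy equals MEB at q*: 5.511 + 0.220×68.4347 = 20.5666.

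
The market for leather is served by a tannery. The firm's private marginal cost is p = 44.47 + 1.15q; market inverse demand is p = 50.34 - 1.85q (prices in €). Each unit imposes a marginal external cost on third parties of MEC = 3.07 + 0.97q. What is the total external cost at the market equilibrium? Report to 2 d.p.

€7.86

Market equilibrium (private): 44.47 + 1.15q = 50.34 - 1.85q → q_m = 1.9567.
Total external cost = ∫₀^{q_m} (3.07 + 0.97q) dq = 3.07×1.9567 + ½×0.97×1.9567² = 7.8640.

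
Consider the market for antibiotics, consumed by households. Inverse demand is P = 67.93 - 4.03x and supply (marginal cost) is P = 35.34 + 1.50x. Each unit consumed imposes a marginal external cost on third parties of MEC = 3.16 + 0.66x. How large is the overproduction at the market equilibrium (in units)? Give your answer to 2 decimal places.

1.14 units

Market equilibrium (private): 35.34 + 1.50x = 67.93 - 4.03x → x_m = 5.8933.
Social marginal benefit = demand − MEC = 64.77 - 4.69x.
Set SMB = MC: 64.77 - 4.69x = 35.34 + 1.50x → x* = 4.7544.
Gap = |5.8933 − 4.7544| = 1.1389.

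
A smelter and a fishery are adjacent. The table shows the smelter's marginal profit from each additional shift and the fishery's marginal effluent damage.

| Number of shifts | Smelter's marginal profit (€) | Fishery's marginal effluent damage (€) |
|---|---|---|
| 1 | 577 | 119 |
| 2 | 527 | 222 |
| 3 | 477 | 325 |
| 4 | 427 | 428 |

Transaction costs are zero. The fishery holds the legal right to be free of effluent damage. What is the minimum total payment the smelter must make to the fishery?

€666

Efficient level: marginal profit ≥ marginal effluent damage through level 3, so k* = 3.
With the fishery holding the right, the smelter must at least compensate total damage at k*: 119 + 222 + 325 = 666.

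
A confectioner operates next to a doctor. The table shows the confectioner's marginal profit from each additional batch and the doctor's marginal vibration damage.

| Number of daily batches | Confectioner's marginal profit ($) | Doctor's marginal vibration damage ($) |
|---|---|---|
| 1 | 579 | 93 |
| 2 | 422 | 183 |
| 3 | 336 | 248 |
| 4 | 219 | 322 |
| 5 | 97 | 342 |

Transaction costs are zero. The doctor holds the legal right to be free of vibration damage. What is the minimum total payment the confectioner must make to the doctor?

Efficient level: marginal profit ≥ marginal vibration damage through level 3, so k* = 3.
With the doctor holding the right, the confectioner must at least compensate total damage at k*: 93 + 183 + 248 = 524.

$524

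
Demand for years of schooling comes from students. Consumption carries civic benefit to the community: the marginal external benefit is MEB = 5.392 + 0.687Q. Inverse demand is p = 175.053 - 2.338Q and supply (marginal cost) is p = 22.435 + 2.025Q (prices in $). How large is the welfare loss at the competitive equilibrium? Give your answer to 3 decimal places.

Market equilibrium (private): 22.435 + 2.025Q = 175.053 - 2.338Q → Q_m = 34.9801.
Social marginal benefit = demand + MEB = 180.445 - 1.651Q.
Set SMB = MC: 180.445 - 1.651Q = 22.435 + 2.025Q → Q* = 42.9842.
The loss is the area between SMB and MC from Q* to Q_m; with linear curves that's a triangle of height MEB(Q_m).
DWL = ½ × 8.0041 × 29.4233 = 117.7535.

DWL = $117.754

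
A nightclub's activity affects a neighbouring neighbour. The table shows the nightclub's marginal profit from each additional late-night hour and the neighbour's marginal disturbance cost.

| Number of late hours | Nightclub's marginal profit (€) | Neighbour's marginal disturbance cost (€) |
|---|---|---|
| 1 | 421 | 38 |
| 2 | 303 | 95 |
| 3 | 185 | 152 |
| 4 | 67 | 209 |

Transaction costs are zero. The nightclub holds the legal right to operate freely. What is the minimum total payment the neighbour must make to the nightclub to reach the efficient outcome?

Left alone the nightclub would choose level 4 (marginal profit stays positive).
Efficient level: k* = 3 (marginal profit ≥ marginal disturbance cost through 3).
The neighbour must at least cover the nightclub's forgone profit from cutting 4→3: 67 = 67.

€67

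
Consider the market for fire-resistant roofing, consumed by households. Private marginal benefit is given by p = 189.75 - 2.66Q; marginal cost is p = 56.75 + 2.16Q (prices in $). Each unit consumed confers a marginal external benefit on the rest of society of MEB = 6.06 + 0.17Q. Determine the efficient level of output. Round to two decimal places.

Q* = 29.91

Social marginal benefit = demand + MEB = 195.81 - 2.49Q.
Set SMB = MC: 195.81 - 2.49Q = 56.75 + 2.16Q → Q* = 29.9054.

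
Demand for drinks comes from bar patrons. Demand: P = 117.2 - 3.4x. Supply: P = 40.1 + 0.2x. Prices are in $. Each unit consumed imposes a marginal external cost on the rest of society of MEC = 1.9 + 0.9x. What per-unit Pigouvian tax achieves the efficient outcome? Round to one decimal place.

Social marginal benefit = demand − MEC = 115.3 - 4.3x.
Set SMB = MC: 115.3 - 4.3x = 40.1 + 0.2x → x* = 16.7111.
The Pigouvian tax equals MEC at x*: 1.9 + 0.9×16.7111 = 16.9400.

tax = $16.9 per unit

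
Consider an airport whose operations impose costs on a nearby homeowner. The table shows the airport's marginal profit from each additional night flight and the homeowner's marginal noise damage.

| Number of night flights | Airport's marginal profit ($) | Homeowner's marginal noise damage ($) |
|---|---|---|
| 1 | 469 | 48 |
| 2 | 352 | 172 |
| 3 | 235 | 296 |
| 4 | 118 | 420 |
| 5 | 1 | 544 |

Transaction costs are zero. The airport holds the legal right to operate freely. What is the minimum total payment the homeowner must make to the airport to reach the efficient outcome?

Left alone the airport would choose level 5 (marginal profit stays positive).
Efficient level: k* = 2 (marginal profit ≥ marginal noise damage through 2).
The homeowner must at least cover the airport's forgone profit from cutting 5→2: 235 + 118 + 1 = 354.

$354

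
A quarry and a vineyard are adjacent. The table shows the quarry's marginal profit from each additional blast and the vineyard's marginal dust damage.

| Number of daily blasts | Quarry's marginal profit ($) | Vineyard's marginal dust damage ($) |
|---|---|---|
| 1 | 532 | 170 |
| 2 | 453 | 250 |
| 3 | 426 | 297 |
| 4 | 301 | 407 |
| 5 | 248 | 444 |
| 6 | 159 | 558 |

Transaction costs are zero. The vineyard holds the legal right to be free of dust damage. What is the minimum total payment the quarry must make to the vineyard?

Efficient level: marginal profit ≥ marginal dust damage through level 3, so k* = 3.
With the vineyard holding the right, the quarry must at least compensate total damage at k*: 170 + 250 + 297 = 717.

$717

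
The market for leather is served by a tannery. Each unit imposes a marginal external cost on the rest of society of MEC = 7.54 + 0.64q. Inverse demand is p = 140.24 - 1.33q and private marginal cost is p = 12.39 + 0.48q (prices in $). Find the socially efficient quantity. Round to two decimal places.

Social marginal cost = private MC + MEC = 19.93 + 1.12q.
Set SMC = demand: 19.93 + 1.12q = 140.24 - 1.33q → q* = 49.1061.

q* = 49.11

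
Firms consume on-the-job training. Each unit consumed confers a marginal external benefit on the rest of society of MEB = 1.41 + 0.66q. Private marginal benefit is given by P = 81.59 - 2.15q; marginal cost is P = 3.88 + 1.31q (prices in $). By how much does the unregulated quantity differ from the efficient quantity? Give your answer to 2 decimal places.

Market equilibrium (private): 3.88 + 1.31q = 81.59 - 2.15q → q_m = 22.4595.
Social marginal benefit = demand + MEB = 83.00 - 1.49q.
Set SMB = MC: 83.00 - 1.49q = 3.88 + 1.31q → q* = 28.2571.
Gap = |22.4595 − 28.2571| = 5.7976.

5.80 units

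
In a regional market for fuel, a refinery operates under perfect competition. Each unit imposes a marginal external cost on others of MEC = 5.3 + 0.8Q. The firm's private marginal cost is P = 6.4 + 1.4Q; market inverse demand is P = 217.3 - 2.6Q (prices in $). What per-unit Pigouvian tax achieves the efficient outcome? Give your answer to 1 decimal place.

Social marginal cost = private MC + MEC = 11.7 + 2.2Q.
Set SMC = demand: 11.7 + 2.2Q = 217.3 - 2.6Q → Q* = 42.8333.
The Pigouvian tax equals MEC at Q*: 5.3 + 0.8×42.8333 = 39.5666.

tax = $39.6 per unit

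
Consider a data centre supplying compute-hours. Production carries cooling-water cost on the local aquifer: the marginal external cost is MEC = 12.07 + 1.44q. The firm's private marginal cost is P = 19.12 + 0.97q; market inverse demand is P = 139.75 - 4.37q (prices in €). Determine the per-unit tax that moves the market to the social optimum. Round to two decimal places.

tax = €35.13 per unit

Social marginal cost = private MC + MEC = 31.19 + 2.41q.
Set SMC = demand: 31.19 + 2.41q = 139.75 - 4.37q → q* = 16.0118.
The Pigouvian tax equals MEC at q*: 12.07 + 1.44×16.0118 = 35.1270.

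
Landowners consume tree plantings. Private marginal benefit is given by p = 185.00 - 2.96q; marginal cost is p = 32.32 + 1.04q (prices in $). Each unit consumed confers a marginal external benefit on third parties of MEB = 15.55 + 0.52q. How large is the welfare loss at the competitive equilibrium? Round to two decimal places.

DWL = $180.04

Market equilibrium (private): 32.32 + 1.04q = 185.00 - 2.96q → q_m = 38.1700.
Social marginal benefit = demand + MEB = 200.55 - 2.44q.
Set SMB = MC: 200.55 - 2.44q = 32.32 + 1.04q → q* = 48.3420.
Height of the DWL triangle at q_m is SMB(q_m) − MC(q_m) = MEB(q_m) = 35.3984.
DWL = ½ × 10.1720 × 35.3984 = 180.0363.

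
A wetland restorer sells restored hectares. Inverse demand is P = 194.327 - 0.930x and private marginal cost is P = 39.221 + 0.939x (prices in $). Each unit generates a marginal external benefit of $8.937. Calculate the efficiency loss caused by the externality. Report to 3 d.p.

DWL = $21.367

Market equilibrium (private): 39.221 + 0.939x = 194.327 - 0.930x → x_m = 82.9888.
Social marginal cost = private MC − MEB = 30.284 + 0.939x.
Set SMC = demand: 30.284 + 0.939x = 194.327 - 0.930x → x* = 87.7705.
Height of the DWL triangle at x_m is demand(x_m) − SMC(x_m) = MEB(x_m) = 8.9370.
DWL = ½ × 4.7817 × 8.9370 = 21.3670.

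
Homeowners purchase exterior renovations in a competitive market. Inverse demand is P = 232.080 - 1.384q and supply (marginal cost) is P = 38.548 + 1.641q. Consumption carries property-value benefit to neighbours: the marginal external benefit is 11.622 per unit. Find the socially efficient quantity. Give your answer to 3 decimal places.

Social marginal benefit = demand + MEB = 243.702 - 1.384q.
Set SMB = MC: 243.702 - 1.384q = 38.548 + 1.641q → q* = 67.8195.

q* = 67.820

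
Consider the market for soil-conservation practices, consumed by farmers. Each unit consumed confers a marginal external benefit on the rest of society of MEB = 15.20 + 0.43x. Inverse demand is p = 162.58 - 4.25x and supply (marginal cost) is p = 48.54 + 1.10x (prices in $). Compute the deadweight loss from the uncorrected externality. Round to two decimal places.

DWL = $60.33

Market equilibrium (private): 48.54 + 1.10x = 162.58 - 4.25x → x_m = 21.3159.
Social marginal benefit = demand + MEB = 177.78 - 3.82x.
Set SMB = MC: 177.78 - 3.82x = 48.54 + 1.10x → x* = 26.2683.
Height of the DWL triangle at x_m is SMB(x_m) − MC(x_m) = MEB(x_m) = 24.3658.
DWL = ½ × 4.9524 × 24.3658 = 60.3346.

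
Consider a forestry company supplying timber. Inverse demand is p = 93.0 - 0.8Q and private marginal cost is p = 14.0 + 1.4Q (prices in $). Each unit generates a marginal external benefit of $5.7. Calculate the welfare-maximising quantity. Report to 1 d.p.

Social marginal cost = private MC − MEB = 8.3 + 1.4Q.
Set SMC = demand: 8.3 + 1.4Q = 93.0 - 0.8Q → Q* = 38.5000.

Q* = 38.5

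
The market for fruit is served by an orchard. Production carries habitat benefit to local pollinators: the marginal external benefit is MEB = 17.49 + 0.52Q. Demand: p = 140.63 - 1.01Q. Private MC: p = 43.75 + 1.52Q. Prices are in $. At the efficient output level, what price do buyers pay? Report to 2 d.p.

P = $83.16

Social marginal cost = private MC − MEB = 26.26 + Q.
Set SMC = demand: 26.26 + Q = 140.63 - 1.01Q → Q* = 56.9005.
Consumer price on the demand curve at Q*: 140.63 − 1.01×56.9005 = 83.1605.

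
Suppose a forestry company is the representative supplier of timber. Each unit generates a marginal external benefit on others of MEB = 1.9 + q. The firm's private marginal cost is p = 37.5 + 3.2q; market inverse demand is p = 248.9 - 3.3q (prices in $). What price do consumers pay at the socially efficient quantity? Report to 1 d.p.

Social marginal cost = private MC − MEB = 35.6 + 2.2q.
Set SMC = demand: 35.6 + 2.2q = 248.9 - 3.3q → q* = 38.7818.
Consumer price on the demand curve at q*: 248.9 − 3.3×38.7818 = 120.9201.

P = $120.9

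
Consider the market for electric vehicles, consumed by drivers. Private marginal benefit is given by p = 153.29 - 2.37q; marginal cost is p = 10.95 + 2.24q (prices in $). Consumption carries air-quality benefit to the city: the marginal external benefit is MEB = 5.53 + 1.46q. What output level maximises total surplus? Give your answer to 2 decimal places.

q* = 46.94

Social marginal benefit = demand + MEB = 158.82 - 0.91q.
Set SMB = MC: 158.82 - 0.91q = 10.95 + 2.24q → q* = 46.9429.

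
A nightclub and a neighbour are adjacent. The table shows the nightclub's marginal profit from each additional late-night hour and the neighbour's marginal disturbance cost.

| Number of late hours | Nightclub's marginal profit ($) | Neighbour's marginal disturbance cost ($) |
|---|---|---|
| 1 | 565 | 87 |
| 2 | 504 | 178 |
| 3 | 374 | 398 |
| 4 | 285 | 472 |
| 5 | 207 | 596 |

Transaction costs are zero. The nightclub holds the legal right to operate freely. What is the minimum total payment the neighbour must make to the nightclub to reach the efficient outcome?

$866

Left alone the nightclub would choose level 5 (marginal profit stays positive).
Efficient level: k* = 2 (marginal profit ≥ marginal disturbance cost through 2).
The neighbour must at least cover the nightclub's forgone profit from cutting 5→2: 374 + 285 + 207 = 866.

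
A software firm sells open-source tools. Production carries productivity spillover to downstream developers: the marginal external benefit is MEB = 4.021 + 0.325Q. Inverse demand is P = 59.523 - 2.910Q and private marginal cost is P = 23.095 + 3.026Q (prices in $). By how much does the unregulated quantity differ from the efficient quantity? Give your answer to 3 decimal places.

Market equilibrium (private): 23.095 + 3.026Q = 59.523 - 2.910Q → Q_m = 6.1368.
Social marginal cost = private MC − MEB = 19.074 + 2.701Q.
Set SMC = demand: 19.074 + 2.701Q = 59.523 - 2.910Q → Q* = 7.2089.
Gap = |6.1368 − 7.2089| = 1.0721.

1.072 units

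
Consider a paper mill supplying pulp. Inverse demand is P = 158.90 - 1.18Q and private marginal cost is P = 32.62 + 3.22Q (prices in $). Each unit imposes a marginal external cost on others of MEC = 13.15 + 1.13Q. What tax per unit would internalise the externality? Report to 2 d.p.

tax = $36.27 per unit

Social marginal cost = private MC + MEC = 45.77 + 4.35Q.
Set SMC = demand: 45.77 + 4.35Q = 158.90 - 1.18Q → Q* = 20.4575.
The Pigouvian tax equals MEC at Q*: 13.15 + 1.13×20.4575 = 36.2670.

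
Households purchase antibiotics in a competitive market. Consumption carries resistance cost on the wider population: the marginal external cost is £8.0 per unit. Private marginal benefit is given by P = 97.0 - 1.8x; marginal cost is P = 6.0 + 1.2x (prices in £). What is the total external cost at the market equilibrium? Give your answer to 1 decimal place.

£242.7

Market equilibrium (private): 6.0 + 1.2x = 97.0 - 1.8x → x_m = 30.3333.
Total external cost = MEC × x_m = 8.0 × 30.3333 = 242.6664.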